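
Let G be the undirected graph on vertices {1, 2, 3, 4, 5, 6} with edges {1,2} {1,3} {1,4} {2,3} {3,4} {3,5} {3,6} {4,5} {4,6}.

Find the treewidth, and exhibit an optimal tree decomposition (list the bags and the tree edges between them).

Treewidth 2.
Bags: B1 = {3, 4, 6}  B2 = {3, 4, 5}  B3 = {1, 3, 4}  B4 = {1, 2, 3}
Tree: B1–B2, B1–B3, B3–B4

The largest bag has 3 vertices, giving width 2; this decomposition certifies tw(G) ≤ 2. On the other hand G contains the 3-clique {1, 2, 3}. A clique must lie in a single bag of any decomposition, so no decomposition can have width below 2. The upper and lower bounds meet at 2, so that is the treewidth.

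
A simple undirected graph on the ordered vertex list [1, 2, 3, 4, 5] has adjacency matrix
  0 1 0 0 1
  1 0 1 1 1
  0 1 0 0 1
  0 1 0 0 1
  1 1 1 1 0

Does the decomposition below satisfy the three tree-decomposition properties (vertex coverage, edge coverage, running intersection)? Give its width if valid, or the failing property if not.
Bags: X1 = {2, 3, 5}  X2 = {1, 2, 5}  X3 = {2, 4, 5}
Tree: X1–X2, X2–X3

Vertex coverage: the bags together contain {1, 2, 3, 4, 5}, the full vertex set. Edge coverage: each edge of G has both endpoints in at least one bag. Running intersection: for every vertex, the bags containing it form a connected subtree. All three properties hold, so this is a valid tree decomposition of width max|bag| − 1 = 2, and hence tw(G) ≤ 2.

Yes; width 2.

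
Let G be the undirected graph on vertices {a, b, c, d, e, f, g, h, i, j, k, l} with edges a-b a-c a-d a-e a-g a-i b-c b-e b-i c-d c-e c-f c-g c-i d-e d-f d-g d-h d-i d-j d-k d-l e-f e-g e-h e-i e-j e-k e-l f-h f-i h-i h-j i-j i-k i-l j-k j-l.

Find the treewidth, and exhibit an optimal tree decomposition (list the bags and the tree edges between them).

Each bag holds 5 vertices, so the decomposition has width 4, which upper-bounds the treewidth. Conversely, {a, c, d, e, g} is a clique of size 5, and the vertices of any clique must share a bag in every tree decomposition; so some bag has ≥ 5 vertices and tw(G) ≥ 4. Combining the bounds, tw(G) = 4.

Treewidth 4.
One optimal decomposition is:
Bags: B1 = {a, c, d, e, i}  B2 = {a, b, c, e, i}  B3 = {c, d, e, f, i}  B4 = {d, e, f, h, i}  B5 = {d, e, h, i, j}  B6 = {a, c, d, e, g}  B7 = {d, e, i, j, k}  B8 = {d, e, i, j, l}
Tree: B1–B2, B1–B3, B3–B4, B4–B5, B1–B6, B5–B7, B5–B8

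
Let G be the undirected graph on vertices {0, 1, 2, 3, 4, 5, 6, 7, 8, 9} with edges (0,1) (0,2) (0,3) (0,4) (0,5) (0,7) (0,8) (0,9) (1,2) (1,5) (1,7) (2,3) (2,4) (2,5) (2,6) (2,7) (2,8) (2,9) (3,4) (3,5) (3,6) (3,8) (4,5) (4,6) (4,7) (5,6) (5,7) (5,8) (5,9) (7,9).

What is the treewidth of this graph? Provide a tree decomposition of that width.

The largest bag has 5 vertices, giving width 4; this decomposition certifies tw(G) ≤ 4. Conversely, {0, 2, 3, 5, 8} is a clique of size 5, and the vertices of any clique must share a bag in every tree decomposition; so some bag has ≥ 5 vertices and tw(G) ≥ 4. Combining the bounds, tw(G) = 4.

Treewidth 4.
One optimal decomposition is:
Bags: B1 = {0, 2, 4, 5, 7}  B2 = {0, 2, 3, 4, 5}  B3 = {0, 1, 2, 5, 7}  B4 = {0, 2, 5, 7, 9}  B5 = {2, 3, 4, 5, 6}  B6 = {0, 2, 3, 5, 8}
Tree: B1–B2, B1–B3, B3–B4, B2–B5, B2–B6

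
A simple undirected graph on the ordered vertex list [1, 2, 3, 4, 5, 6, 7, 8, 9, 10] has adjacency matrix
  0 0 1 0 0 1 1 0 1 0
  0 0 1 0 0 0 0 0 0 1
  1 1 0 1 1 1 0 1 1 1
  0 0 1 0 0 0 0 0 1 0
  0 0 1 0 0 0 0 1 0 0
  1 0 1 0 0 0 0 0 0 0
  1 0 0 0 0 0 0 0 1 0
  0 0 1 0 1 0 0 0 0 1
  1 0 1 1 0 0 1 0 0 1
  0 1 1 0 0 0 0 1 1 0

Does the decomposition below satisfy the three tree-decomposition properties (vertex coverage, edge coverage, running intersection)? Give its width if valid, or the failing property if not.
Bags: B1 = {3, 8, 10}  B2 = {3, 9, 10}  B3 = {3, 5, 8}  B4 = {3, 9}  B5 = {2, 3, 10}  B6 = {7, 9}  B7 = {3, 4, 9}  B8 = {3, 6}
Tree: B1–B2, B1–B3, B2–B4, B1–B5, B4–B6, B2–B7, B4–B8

A tree decomposition must satisfy three properties: every vertex lies in some bag; for every edge, both endpoints lie together in some bag; and for every vertex, the bags containing it form a connected subtree. Here vertex 1 appears in no bag, so the decomposition is invalid.

No — vertex 1 appears in no bag.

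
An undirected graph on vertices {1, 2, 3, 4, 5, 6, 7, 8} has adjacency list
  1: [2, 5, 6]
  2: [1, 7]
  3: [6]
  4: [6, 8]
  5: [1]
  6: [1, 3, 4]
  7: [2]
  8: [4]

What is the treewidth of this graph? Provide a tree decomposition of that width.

Every bag has size at most 2, so the width is 2 − 1 = 1 and tw(G) ≤ 1. Since G has at least one edge (e.g. 4–6), it is not an edgeless graph, so tw(G) ≥ 1. The upper and lower bounds meet at 1, so that is the treewidth.

Treewidth 1.
One such decomposition:
Bags: B1 = {4, 6}  B2 = {1, 6}  B3 = {1, 5}  B4 = {3, 6}  B5 = {1, 2}  B6 = {4, 8}  B7 = {2, 7}
Tree: B1–B2, B2–B3, B1–B4, B2–B5, B1–B6, B5–B7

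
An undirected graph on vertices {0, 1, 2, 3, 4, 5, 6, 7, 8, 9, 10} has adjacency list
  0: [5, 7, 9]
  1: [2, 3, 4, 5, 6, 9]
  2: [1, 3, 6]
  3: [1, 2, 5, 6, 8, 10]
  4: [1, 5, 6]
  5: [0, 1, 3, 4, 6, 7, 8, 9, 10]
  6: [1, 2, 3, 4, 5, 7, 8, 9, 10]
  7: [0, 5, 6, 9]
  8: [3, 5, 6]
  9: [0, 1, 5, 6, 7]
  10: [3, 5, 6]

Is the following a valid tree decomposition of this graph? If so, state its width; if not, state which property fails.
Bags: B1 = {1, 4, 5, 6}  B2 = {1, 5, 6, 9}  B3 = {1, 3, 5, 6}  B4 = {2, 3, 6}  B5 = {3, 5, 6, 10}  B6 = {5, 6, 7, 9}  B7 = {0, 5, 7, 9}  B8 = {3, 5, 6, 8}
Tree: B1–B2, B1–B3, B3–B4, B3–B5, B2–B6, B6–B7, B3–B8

A tree decomposition must satisfy three properties: every vertex lies in some bag; for every edge, both endpoints lie together in some bag; and for every vertex, the bags containing it form a connected subtree. Here edge (1,2) lies in no bag, so the decomposition is invalid.

No — edge (1,2) lies in no bag.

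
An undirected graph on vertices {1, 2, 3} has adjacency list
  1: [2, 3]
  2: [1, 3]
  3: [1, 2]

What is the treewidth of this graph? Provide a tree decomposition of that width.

Treewidth 2.
One optimal decomposition is:
Bags: B1 = {1, 2, 3}
Tree: (single bag)

With just one bag of size 3, the width is 3 − 1 = 2, so tw(G) ≤ 2. On the other hand G contains the 3-clique {1, 2, 3}. A clique must lie in a single bag of any decomposition, so no decomposition can have width below 2. Combining the bounds, tw(G) = 2.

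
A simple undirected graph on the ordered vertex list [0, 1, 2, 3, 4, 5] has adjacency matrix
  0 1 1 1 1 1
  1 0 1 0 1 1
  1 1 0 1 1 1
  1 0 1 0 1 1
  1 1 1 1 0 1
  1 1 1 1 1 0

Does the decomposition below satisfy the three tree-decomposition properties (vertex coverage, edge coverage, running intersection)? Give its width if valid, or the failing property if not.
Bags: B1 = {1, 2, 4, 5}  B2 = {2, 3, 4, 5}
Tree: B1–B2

No — vertex 0 appears in no bag.

A tree decomposition must satisfy three properties: every vertex lies in some bag; for every edge, both endpoints lie together in some bag; and for every vertex, the bags containing it form a connected subtree. Here vertex 0 appears in no bag, so the decomposition is invalid.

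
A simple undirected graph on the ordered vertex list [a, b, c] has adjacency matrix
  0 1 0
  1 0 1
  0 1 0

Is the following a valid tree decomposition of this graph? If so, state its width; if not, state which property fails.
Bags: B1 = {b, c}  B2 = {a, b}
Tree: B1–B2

Every vertex of G appears in some bag (union = {a, b, c}); every edge is covered by a bag; and for each vertex v the set of bags containing v is connected in the bag tree. The decomposition is therefore valid. The largest bag has 2 vertices, so the width is 1.

Yes; width 1.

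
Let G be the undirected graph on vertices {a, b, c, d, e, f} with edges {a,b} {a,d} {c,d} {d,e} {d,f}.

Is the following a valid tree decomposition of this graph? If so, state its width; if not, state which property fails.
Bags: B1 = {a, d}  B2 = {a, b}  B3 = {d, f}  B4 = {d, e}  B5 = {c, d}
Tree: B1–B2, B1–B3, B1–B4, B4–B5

Every vertex of G appears in some bag (union = {a, b, c, d, e, f}); every edge is covered by a bag; and for each vertex v the set of bags containing v is connected in the bag tree. The decomposition is therefore valid. The largest bag has 2 vertices, so the width is 1.

Yes; width 1.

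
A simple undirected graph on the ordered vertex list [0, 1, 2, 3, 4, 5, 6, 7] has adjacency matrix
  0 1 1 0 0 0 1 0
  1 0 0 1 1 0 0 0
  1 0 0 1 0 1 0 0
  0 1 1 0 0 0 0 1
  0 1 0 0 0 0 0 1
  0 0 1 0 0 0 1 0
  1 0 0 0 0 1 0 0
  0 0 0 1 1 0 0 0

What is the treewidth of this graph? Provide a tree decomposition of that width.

Each bag holds 3 vertices, so the decomposition has width 2, which upper-bounds the treewidth. The edges 4–7–3–1–4 form a cycle, so G is not a tree and its treewidth is at least 2. Hence tw(G) = 2 exactly.

Treewidth 2.
Bags: B1 = {1, 4, 7}  B2 = {1, 3, 7}  B3 = {0, 1, 3}  B4 = {0, 2, 3}  B5 = {0, 2, 6}  B6 = {2, 5, 6}
Tree: B1–B2, B2–B3, B3–B4, B4–B5, B5–B6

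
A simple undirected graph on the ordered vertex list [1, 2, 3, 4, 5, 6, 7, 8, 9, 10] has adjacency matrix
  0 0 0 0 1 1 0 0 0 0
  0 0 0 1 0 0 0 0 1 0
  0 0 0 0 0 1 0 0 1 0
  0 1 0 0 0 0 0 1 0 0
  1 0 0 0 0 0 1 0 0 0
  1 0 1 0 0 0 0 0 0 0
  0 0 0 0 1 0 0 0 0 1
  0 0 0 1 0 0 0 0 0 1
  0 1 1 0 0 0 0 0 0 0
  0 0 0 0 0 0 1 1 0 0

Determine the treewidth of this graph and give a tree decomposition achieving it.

Treewidth 2.
Bags: B1 = {4, 8, 10}  B2 = {4, 7, 10}  B3 = {4, 5, 7}  B4 = {1, 4, 5}  B5 = {1, 4, 6}  B6 = {3, 4, 6}  B7 = {3, 4, 9}  B8 = {2, 4, 9}
Tree: B1–B2, B2–B3, B3–B4, B4–B5, B5–B6, B6–B7, B7–B8

Every bag has size at most 3, so the width is 3 − 1 = 2 and tw(G) ≤ 2. The edges 4–8–10–7–5–1–6–3–9–2–4 form a cycle, so G is not a tree and its treewidth is at least 2. Combining the bounds, tw(G) = 2.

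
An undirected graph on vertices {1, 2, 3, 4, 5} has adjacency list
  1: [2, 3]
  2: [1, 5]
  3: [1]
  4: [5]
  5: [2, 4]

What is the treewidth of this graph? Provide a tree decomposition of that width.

Treewidth 1.
Bags: B1 = {1, 3}  B2 = {1, 2}  B3 = {2, 5}  B4 = {4, 5}
Tree: B1–B2, B2–B3, B3–B4

Every bag has size at most 2, so the width is 2 − 1 = 1 and tw(G) ≤ 1. Since G has at least one edge (e.g. 3–1), it is not an edgeless graph, so tw(G) ≥ 1. Hence tw(G) = 1 exactly.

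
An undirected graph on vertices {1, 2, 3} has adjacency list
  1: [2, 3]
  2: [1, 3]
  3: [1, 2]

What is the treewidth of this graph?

A width-2 tree decomposition is:
Bags: B1 = {1, 2, 3}
Tree: (single bag)
With just one bag of size 3, the width is 3 − 1 = 2, so tw(G) ≤ 2. On the other hand G contains the 3-clique {1, 2, 3}. A clique must lie in a single bag of any decomposition, so no decomposition can have width below 2. Therefore the treewidth is 2.

2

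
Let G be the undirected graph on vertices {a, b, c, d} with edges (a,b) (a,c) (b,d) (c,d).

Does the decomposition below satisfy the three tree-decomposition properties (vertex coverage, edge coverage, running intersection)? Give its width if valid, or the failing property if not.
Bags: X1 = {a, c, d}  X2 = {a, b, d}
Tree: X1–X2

Yes; width 2.

Vertex coverage: the bags together contain {a, b, c, d}, the full vertex set. Edge coverage: each edge of G has both endpoints in at least one bag. Running intersection: for every vertex, the bags containing it form a connected subtree. All three properties hold, so this is a valid tree decomposition of width max|bag| − 1 = 2, and hence tw(G) ≤ 2.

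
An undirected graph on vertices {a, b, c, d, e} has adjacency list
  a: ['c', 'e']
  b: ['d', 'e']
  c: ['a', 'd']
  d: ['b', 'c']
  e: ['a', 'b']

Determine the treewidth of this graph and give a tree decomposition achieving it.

Each bag holds 3 vertices, so the decomposition has width 2, which upper-bounds the treewidth. The edges c–a–e–b–d–c form a cycle, so G is not a tree and its treewidth is at least 2. The upper and lower bounds meet at 2, so that is the treewidth.

Treewidth 2.
One such decomposition:
Bags: B1 = {a, c, e}  B2 = {b, c, e}  B3 = {b, c, d}
Tree: B1–B2, B2–B3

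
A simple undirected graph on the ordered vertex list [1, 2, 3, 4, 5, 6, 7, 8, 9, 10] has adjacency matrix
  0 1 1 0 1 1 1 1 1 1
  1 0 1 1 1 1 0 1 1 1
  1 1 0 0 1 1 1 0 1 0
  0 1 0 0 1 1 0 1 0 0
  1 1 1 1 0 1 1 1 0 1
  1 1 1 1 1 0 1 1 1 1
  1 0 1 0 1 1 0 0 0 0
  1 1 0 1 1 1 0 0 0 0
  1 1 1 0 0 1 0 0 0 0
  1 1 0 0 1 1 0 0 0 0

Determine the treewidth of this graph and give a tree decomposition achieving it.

Treewidth 4.
One such decomposition:
Bags: B1 = {1, 2, 3, 5, 6}  B2 = {1, 3, 5, 6, 7}  B3 = {1, 2, 5, 6, 8}  B4 = {1, 2, 3, 6, 9}  B5 = {1, 2, 5, 6, 10}  B6 = {2, 4, 5, 6, 8}
Tree: B1–B2, B1–B3, B1–B4, B1–B5, B3–B6

The largest bag has 5 vertices, giving width 4; this decomposition certifies tw(G) ≤ 4. For the lower bound, the 5 vertices {1, 2, 3, 6, 9} are pairwise adjacent, and any tree decomposition puts a clique entirely inside one bag — forcing width ≥ 4. The upper and lower bounds meet at 4, so that is the treewidth.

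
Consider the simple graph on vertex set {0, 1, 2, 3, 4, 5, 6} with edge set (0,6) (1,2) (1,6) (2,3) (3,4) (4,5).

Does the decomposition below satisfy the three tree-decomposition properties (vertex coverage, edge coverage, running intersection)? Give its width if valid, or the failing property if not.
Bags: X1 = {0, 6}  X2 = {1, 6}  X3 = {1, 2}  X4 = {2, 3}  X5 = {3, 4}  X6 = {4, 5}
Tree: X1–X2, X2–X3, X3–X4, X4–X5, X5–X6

Vertex coverage: the bags together contain {0, 1, 2, 3, 4, 5, 6}, the full vertex set. Edge coverage: each edge of G has both endpoints in at least one bag. Running intersection: for every vertex, the bags containing it form a connected subtree. All three properties hold, so this is a valid tree decomposition of width max|bag| − 1 = 1, and hence tw(G) ≤ 1.

Yes; width 1.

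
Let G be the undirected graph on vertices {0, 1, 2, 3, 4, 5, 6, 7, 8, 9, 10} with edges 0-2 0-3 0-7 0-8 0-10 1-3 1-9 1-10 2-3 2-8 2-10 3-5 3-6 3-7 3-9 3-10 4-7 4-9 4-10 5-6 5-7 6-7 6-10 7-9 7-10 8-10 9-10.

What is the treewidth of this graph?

A width-3 tree decomposition is:
Bags: B1 = {0, 2, 3, 10}  B2 = {0, 2, 8, 10}  B3 = {0, 3, 7, 10}  B4 = {3, 6, 7, 10}  B5 = {3, 7, 9, 10}  B6 = {4, 7, 9, 10}  B7 = {1, 3, 9, 10}  B8 = {3, 5, 6, 7}
Tree: B1–B2, B1–B3, B3–B4, B3–B5, B5–B6, B5–B7, B4–B8
Each bag holds 4 vertices, so the decomposition has width 3, which upper-bounds the treewidth. For the lower bound, the 4 vertices {0, 2, 8, 10} are pairwise adjacent, and any tree decomposition puts a clique entirely inside one bag — forcing width ≥ 3. The upper and lower bounds meet at 3, so that is the treewidth.

3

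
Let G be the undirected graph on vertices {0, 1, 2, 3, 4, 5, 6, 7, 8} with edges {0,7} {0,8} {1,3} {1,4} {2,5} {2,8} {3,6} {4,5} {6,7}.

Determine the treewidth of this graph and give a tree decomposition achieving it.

The largest bag has 3 vertices, giving width 2; this decomposition certifies tw(G) ≤ 2. Since 0–7–6–3–1–4–5–2–8–0 is a cycle in G, G is not acyclic. Forests are exactly the graphs of treewidth ≤ 1, so tw(G) ≥ 2. Therefore the treewidth is 2.

Treewidth 2.
Bags: B1 = {0, 6, 7}  B2 = {0, 3, 6}  B3 = {0, 1, 3}  B4 = {0, 1, 4}  B5 = {0, 4, 5}  B6 = {0, 2, 5}  B7 = {0, 2, 8}
Tree: B1–B2, B2–B3, B3–B4, B4–B5, B5–B6, B6–B7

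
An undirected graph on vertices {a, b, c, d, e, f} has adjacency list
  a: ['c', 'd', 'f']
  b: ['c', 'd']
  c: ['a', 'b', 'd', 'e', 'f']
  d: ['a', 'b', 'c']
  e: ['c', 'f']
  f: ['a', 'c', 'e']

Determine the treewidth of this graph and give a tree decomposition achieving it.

Treewidth 2.
One such decomposition:
Bags: B1 = {b, c, d}  B2 = {a, c, d}  B3 = {a, c, f}  B4 = {c, e, f}
Tree: B1–B2, B2–B3, B3–B4

Every bag has size at most 3, so the width is 3 − 1 = 2 and tw(G) ≤ 2. On the other hand G contains the 3-clique {a, c, d}. A clique must lie in a single bag of any decomposition, so no decomposition can have width below 2. The upper and lower bounds meet at 2, so that is the treewidth.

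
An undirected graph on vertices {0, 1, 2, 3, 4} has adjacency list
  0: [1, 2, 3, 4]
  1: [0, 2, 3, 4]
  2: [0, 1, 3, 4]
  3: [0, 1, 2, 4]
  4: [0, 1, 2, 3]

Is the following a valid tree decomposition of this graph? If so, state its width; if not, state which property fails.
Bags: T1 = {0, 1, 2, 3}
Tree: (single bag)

A tree decomposition must satisfy three properties: every vertex lies in some bag; for every edge, both endpoints lie together in some bag; and for every vertex, the bags containing it form a connected subtree. Here vertex 4 appears in no bag, so the decomposition is invalid.

No — vertex 4 appears in no bag.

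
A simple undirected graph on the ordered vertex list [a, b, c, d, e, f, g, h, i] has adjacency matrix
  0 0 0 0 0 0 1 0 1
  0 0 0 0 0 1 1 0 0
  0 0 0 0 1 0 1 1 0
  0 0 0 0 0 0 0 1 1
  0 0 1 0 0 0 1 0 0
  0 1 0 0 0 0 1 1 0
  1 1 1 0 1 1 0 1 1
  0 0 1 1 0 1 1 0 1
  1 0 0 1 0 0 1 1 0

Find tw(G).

2

A width-2 tree decomposition is:
Bags: B1 = {g, h, i}  B2 = {d, h, i}  B3 = {a, g, i}  B4 = {c, g, h}  B5 = {f, g, h}  B6 = {b, f, g}  B7 = {c, e, g}
Tree: B1–B2, B1–B3, B1–B4, B1–B5, B5–B6, B4–B7
Every bag has size at most 3, so the width is 3 − 1 = 2 and tw(G) ≤ 2. On the other hand G contains the 3-clique {d, h, i}. A clique must lie in a single bag of any decomposition, so no decomposition can have width below 2. The upper and lower bounds meet at 2, so that is the treewidth.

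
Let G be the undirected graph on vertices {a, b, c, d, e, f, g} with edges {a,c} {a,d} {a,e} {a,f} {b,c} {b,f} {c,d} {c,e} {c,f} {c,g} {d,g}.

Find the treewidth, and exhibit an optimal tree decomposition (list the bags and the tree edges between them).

Each bag holds 3 vertices, so the decomposition has width 2, which upper-bounds the treewidth. For the lower bound, the 3 vertices {c, d, g} are pairwise adjacent, and any tree decomposition puts a clique entirely inside one bag — forcing width ≥ 2. The upper and lower bounds meet at 2, so that is the treewidth.

Treewidth 2.
One optimal decomposition is:
Bags: B1 = {a, c, e}  B2 = {a, c, f}  B3 = {a, c, d}  B4 = {c, d, g}  B5 = {b, c, f}
Tree: B1–B2, B2–B3, B3–B4, B2–B5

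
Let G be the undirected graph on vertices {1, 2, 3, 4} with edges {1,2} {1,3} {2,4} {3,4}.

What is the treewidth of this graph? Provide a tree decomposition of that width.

Treewidth 2.
One optimal decomposition is:
Bags: B1 = {2, 3, 4}  B2 = {1, 2, 3}
Tree: B1–B2

Each bag holds 3 vertices, so the decomposition has width 2, which upper-bounds the treewidth. For the lower bound, G contains the cycle 2–4–3–1–2, so G is not a forest; only forests have treewidth ≤ 1, hence tw(G) ≥ 2. Combining the bounds, tw(G) = 2.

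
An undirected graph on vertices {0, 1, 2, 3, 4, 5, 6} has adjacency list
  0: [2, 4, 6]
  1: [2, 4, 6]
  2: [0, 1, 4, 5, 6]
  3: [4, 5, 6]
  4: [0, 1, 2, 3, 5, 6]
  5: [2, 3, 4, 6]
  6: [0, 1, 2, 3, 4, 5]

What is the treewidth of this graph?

3

A width-3 tree decomposition is:
Bags: B1 = {2, 4, 5, 6}  B2 = {0, 2, 4, 6}  B3 = {3, 4, 5, 6}  B4 = {1, 2, 4, 6}
Tree: B1–B2, B1–B3, B2–B4
Every bag has size at most 4, so the width is 4 − 1 = 3 and tw(G) ≤ 3. Conversely, {0, 2, 4, 6} is a clique of size 4, and the vertices of any clique must share a bag in every tree decomposition; so some bag has ≥ 4 vertices and tw(G) ≥ 3. The upper and lower bounds meet at 3, so that is the treewidth.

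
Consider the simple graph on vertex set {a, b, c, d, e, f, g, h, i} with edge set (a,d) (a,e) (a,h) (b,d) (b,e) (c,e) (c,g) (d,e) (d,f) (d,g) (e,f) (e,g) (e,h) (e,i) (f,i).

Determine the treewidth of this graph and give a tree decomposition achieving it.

Treewidth 2.
One such decomposition:
Bags: B1 = {d, e, f}  B2 = {a, d, e}  B3 = {b, d, e}  B4 = {e, f, i}  B5 = {a, e, h}  B6 = {d, e, g}  B7 = {c, e, g}
Tree: B1–B2, B2–B3, B1–B4, B2–B5, B3–B6, B6–B7

Each bag holds 3 vertices, so the decomposition has width 2, which upper-bounds the treewidth. Conversely, {d, e, g} is a clique of size 3, and the vertices of any clique must share a bag in every tree decomposition; so some bag has ≥ 3 vertices and tw(G) ≥ 2. The upper and lower bounds meet at 2, so that is the treewidth.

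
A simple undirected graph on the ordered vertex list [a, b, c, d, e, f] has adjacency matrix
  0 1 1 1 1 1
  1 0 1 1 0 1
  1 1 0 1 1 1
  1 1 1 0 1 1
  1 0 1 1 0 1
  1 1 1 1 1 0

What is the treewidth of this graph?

4

A width-4 tree decomposition is:
Bags: B1 = {a, b, c, d, f}  B2 = {a, c, d, e, f}
Tree: B1–B2
Each bag holds 5 vertices, so the decomposition has width 4, which upper-bounds the treewidth. Conversely, {a, c, d, e, f} is a clique of size 5, and the vertices of any clique must share a bag in every tree decomposition; so some bag has ≥ 5 vertices and tw(G) ≥ 4. Therefore the treewidth is 4.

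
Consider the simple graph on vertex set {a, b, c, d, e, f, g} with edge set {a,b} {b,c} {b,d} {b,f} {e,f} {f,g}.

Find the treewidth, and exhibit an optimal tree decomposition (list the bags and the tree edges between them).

The largest bag has 2 vertices, giving width 1; this decomposition certifies tw(G) ≤ 1. G has an edge, so its treewidth is at least 1. Combining the bounds, tw(G) = 1.

Treewidth 1.
One optimal decomposition is:
Bags: B1 = {b, d}  B2 = {b, f}  B3 = {a, b}  B4 = {e, f}  B5 = {f, g}  B6 = {b, c}
Tree: B1–B2, B2–B3, B2–B4, B4–B5, B1–B6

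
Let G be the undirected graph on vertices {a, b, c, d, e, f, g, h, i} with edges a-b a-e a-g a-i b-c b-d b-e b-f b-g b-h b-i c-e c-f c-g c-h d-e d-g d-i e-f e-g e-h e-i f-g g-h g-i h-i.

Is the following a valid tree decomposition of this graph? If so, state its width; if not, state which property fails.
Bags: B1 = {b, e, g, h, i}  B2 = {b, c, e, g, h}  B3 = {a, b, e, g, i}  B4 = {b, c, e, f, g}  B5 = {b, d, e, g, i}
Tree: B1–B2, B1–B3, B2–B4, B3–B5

Checking the three conditions: (i) the bags cover all of {a, b, c, d, e, f, g, h, i}; (ii) for each edge, some bag contains both endpoints; (iii) the bags containing any fixed vertex form a subtree. All hold, so the decomposition is valid with width 5 − 1 = 4.

Yes; width 4.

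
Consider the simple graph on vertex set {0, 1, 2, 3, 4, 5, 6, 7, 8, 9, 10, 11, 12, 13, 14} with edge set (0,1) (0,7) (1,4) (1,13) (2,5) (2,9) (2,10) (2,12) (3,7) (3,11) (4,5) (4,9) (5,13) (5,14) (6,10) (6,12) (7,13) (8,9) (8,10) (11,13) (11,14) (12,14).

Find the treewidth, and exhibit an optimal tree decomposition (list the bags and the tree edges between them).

Each bag holds 4 vertices, so the decomposition has width 3, which upper-bounds the treewidth. For the lower bound: the 4 vertex sets {6,8,10}, {9}, {2}, {4,5,12,14} are disjoint, each induces a connected subgraph, and every pair is joined by at least one edge of G. Contracting each set to a single vertex therefore yields K_{4} as a minor, and since treewidth is minor-monotone, tw(G) ≥ tw(K_{4}) = 3. Combining the bounds, tw(G) = 3.

Treewidth 3.
One optimal decomposition is:
Bags: B1 = {6, 8, 9, 10}  B2 = {2, 6, 9, 10}  B3 = {2, 6, 9, 12}  B4 = {2, 4, 9, 12}  B5 = {2, 4, 5, 12}  B6 = {4, 5, 12, 14}  B7 = {1, 4, 5, 14}  B8 = {1, 5, 13, 14}  B9 = {1, 11, 13, 14}  B10 = {0, 1, 11, 13}  B11 = {0, 7, 11, 13}  B12 = {0, 3, 7, 11}
Tree: B1–B2, B2–B3, B3–B4, B4–B5, B5–B6, B6–B7, B7–B8, B8–B9, B9–B10, B10–B11, B11–B12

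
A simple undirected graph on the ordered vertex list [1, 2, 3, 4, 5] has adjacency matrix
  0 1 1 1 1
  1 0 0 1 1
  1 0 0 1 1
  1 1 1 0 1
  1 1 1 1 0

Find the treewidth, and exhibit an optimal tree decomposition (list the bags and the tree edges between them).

Every bag has size at most 4, so the width is 4 − 1 = 3 and tw(G) ≤ 3. On the other hand G contains the 4-clique {1, 2, 4, 5}. A clique must lie in a single bag of any decomposition, so no decomposition can have width below 3. Therefore the treewidth is 3.

Treewidth 3.
One such decomposition:
Bags: B1 = {1, 2, 4, 5}  B2 = {1, 3, 4, 5}
Tree: B1–B2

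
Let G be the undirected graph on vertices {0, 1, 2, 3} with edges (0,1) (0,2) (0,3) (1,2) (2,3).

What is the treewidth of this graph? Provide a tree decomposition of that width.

Treewidth 2.
One such decomposition:
Bags: B1 = {0, 1, 2}  B2 = {0, 2, 3}
Tree: B1–B2

Each bag holds 3 vertices, so the decomposition has width 2, which upper-bounds the treewidth. Conversely, {0, 1, 2} is a clique of size 3, and the vertices of any clique must share a bag in every tree decomposition; so some bag has ≥ 3 vertices and tw(G) ≥ 2. Hence tw(G) = 2 exactly.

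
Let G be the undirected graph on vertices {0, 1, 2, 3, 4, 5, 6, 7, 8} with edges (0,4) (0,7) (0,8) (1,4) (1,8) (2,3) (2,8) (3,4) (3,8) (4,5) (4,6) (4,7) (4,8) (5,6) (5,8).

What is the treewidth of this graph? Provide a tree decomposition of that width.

Treewidth 2.
One optimal decomposition is:
Bags: B1 = {3, 4, 8}  B2 = {0, 4, 8}  B3 = {1, 4, 8}  B4 = {4, 5, 8}  B5 = {2, 3, 8}  B6 = {0, 4, 7}  B7 = {4, 5, 6}
Tree: B1–B2, B2–B3, B2–B4, B1–B5, B2–B6, B4–B7

Each bag holds 3 vertices, so the decomposition has width 2, which upper-bounds the treewidth. For the lower bound, the 3 vertices {2, 3, 8} are pairwise adjacent, and any tree decomposition puts a clique entirely inside one bag — forcing width ≥ 2. Hence tw(G) = 2 exactly.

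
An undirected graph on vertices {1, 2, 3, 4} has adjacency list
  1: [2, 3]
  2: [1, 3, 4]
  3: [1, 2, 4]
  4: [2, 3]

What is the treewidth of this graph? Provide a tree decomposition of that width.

The largest bag has 3 vertices, giving width 2; this decomposition certifies tw(G) ≤ 2. For the lower bound, the 3 vertices {1, 2, 3} are pairwise adjacent, and any tree decomposition puts a clique entirely inside one bag — forcing width ≥ 2. Combining the bounds, tw(G) = 2.

Treewidth 2.
One such decomposition:
Bags: B1 = {1, 2, 3}  B2 = {2, 3, 4}
Tree: B1–B2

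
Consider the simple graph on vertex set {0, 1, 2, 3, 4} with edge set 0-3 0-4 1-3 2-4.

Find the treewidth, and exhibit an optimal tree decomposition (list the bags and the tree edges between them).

Every bag has size at most 2, so the width is 2 − 1 = 1 and tw(G) ≤ 1. Any graph with an edge has treewidth ≥ 1, and G has the edge 1–3. Combining the bounds, tw(G) = 1.

Treewidth 1.
Bags: B1 = {1, 3}  B2 = {0, 3}  B3 = {0, 4}  B4 = {2, 4}
Tree: B1–B2, B2–B3, B3–B4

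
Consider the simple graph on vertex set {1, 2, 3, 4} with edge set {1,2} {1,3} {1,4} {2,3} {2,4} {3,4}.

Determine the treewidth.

3

A width-3 tree decomposition is:
Bags: B1 = {1, 2, 3, 4}
Tree: (single bag)
With just one bag of size 4, the width is 4 − 1 = 3, so tw(G) ≤ 3. Conversely, {1, 2, 3, 4} is a clique of size 4, and the vertices of any clique must share a bag in every tree decomposition; so some bag has ≥ 4 vertices and tw(G) ≥ 3. Hence tw(G) = 3 exactly.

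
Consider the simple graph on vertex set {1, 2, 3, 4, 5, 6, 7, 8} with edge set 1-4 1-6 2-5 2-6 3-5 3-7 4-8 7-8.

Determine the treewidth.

A width-2 tree decomposition is:
Bags: B1 = {2, 5, 6}  B2 = {3, 5, 6}  B3 = {3, 6, 7}  B4 = {6, 7, 8}  B5 = {4, 6, 8}  B6 = {1, 4, 6}
Tree: B1–B2, B2–B3, B3–B4, B4–B5, B5–B6
The largest bag has 3 vertices, giving width 2; this decomposition certifies tw(G) ≤ 2. Since 6–2–5–3–7–8–4–1–6 is a cycle in G, G is not acyclic. Forests are exactly the graphs of treewidth ≤ 1, so tw(G) ≥ 2. Hence tw(G) = 2 exactly.

2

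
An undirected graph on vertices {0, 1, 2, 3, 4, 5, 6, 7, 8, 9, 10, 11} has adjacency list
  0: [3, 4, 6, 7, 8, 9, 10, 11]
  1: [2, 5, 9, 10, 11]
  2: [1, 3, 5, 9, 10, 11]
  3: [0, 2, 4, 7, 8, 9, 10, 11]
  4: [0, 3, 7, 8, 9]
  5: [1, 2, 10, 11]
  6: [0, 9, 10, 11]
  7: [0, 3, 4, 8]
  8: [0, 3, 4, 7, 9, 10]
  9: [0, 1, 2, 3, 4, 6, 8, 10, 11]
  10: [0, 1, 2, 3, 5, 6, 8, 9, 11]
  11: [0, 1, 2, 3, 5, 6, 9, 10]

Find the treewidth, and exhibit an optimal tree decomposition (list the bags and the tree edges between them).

The largest bag has 5 vertices, giving width 4; this decomposition certifies tw(G) ≤ 4. Conversely, {0, 3, 8, 9, 10} is a clique of size 5, and the vertices of any clique must share a bag in every tree decomposition; so some bag has ≥ 5 vertices and tw(G) ≥ 4. Therefore the treewidth is 4.

Treewidth 4.
One optimal decomposition is:
Bags: B1 = {0, 3, 8, 9, 10}  B2 = {0, 3, 4, 8, 9}  B3 = {0, 3, 9, 10, 11}  B4 = {0, 6, 9, 10, 11}  B5 = {2, 3, 9, 10, 11}  B6 = {1, 2, 9, 10, 11}  B7 = {1, 2, 5, 10, 11}  B8 = {0, 3, 4, 7, 8}
Tree: B1–B2, B1–B3, B3–B4, B3–B5, B5–B6, B6–B7, B2–B8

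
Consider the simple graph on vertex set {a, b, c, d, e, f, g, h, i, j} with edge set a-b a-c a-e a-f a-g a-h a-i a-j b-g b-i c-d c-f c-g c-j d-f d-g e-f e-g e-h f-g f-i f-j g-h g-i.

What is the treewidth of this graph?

3

A width-3 tree decomposition is:
Bags: B1 = {a, c, f, g}  B2 = {a, f, g, i}  B3 = {a, e, f, g}  B4 = {a, e, g, h}  B5 = {a, b, g, i}  B6 = {a, c, f, j}  B7 = {c, d, f, g}
Tree: B1–B2, B1–B3, B3–B4, B2–B5, B1–B6, B1–B7
The largest bag has 4 vertices, giving width 3; this decomposition certifies tw(G) ≤ 3. Conversely, {c, d, f, g} is a clique of size 4, and the vertices of any clique must share a bag in every tree decomposition; so some bag has ≥ 4 vertices and tw(G) ≥ 3. The upper and lower bounds meet at 3, so that is the treewidth.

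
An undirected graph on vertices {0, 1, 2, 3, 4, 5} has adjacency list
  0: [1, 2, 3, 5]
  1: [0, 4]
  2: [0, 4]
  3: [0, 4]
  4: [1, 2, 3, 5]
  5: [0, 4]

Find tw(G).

A width-2 tree decomposition is:
Bags: B1 = {0, 2, 4}  B2 = {0, 1, 4}  B3 = {0, 4, 5}  B4 = {0, 3, 4}
Tree: B1–B2, B2–B3, B3–B4
The largest bag has 3 vertices, giving width 2; this decomposition certifies tw(G) ≤ 2. Since 2–4–1–0–2 is a cycle in G, G is not acyclic. Forests are exactly the graphs of treewidth ≤ 1, so tw(G) ≥ 2. Combining the bounds, tw(G) = 2.

2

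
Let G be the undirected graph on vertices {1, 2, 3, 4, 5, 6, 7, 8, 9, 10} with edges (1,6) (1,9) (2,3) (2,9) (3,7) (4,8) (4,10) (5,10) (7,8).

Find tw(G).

1

A width-1 tree decomposition is:
Bags: B1 = {5, 10}  B2 = {4, 10}  B3 = {4, 8}  B4 = {7, 8}  B5 = {3, 7}  B6 = {2, 3}  B7 = {2, 9}  B8 = {1, 9}  B9 = {1, 6}
Tree: B1–B2, B2–B3, B3–B4, B4–B5, B5–B6, B6–B7, B7–B8, B8–B9
Each bag holds 2 vertices, so the decomposition has width 1, which upper-bounds the treewidth. G has an edge, so its treewidth is at least 1. Therefore the treewidth is 1.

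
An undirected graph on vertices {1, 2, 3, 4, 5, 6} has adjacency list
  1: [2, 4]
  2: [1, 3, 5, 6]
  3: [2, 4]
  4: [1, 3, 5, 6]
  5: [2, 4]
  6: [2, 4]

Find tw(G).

A width-2 tree decomposition is:
Bags: B1 = {2, 4, 5}  B2 = {1, 2, 4}  B3 = {2, 3, 4}  B4 = {2, 4, 6}
Tree: B1–B2, B2–B3, B3–B4
The largest bag has 3 vertices, giving width 2; this decomposition certifies tw(G) ≤ 2. For the lower bound, G contains the cycle 4–5–2–1–4, so G is not a forest; only forests have treewidth ≤ 1, hence tw(G) ≥ 2. Combining the bounds, tw(G) = 2.

2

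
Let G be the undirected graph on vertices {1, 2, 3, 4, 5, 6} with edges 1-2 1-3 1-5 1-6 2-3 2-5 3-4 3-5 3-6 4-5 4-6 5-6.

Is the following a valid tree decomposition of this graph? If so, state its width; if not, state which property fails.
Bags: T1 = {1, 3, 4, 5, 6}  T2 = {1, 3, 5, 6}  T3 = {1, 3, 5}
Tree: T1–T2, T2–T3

A tree decomposition must satisfy three properties: every vertex lies in some bag; for every edge, both endpoints lie together in some bag; and for every vertex, the bags containing it form a connected subtree. Here vertex 2 appears in no bag, so the decomposition is invalid.

No — vertex 2 appears in no bag.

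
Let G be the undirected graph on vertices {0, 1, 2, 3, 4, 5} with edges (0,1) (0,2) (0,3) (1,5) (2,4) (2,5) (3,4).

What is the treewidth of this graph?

2

A width-2 tree decomposition is:
Bags: B1 = {2, 3, 4}  B2 = {0, 2, 3}  B3 = {0, 2, 5}  B4 = {0, 1, 5}
Tree: B1–B2, B2–B3, B3–B4
The largest bag has 3 vertices, giving width 2; this decomposition certifies tw(G) ≤ 2. For the lower bound, G contains the cycle 4–3–0–2–4, so G is not a forest; only forests have treewidth ≤ 1, hence tw(G) ≥ 2. Hence tw(G) = 2 exactly.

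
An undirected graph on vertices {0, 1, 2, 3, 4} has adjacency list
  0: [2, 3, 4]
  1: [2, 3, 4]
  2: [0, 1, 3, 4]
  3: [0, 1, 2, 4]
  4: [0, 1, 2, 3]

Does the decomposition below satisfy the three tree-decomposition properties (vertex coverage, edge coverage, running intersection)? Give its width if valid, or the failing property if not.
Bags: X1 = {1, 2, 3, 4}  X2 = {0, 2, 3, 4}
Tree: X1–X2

Yes; width 3.

Checking the three conditions: (i) the bags cover all of {0, 1, 2, 3, 4}; (ii) for each edge, some bag contains both endpoints; (iii) the bags containing any fixed vertex form a subtree. All hold, so the decomposition is valid with width 4 − 1 = 3.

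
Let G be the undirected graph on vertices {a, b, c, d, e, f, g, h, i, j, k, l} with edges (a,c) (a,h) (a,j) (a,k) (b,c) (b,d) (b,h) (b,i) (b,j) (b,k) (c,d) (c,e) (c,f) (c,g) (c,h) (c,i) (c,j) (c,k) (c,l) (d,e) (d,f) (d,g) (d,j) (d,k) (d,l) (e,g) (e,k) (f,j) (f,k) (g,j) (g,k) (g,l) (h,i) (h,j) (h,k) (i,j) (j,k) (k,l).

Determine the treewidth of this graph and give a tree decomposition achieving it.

Treewidth 4.
One such decomposition:
Bags: B1 = {c, d, g, k, l}  B2 = {c, d, g, j, k}  B3 = {b, c, d, j, k}  B4 = {b, c, h, j, k}  B5 = {a, c, h, j, k}  B6 = {c, d, e, g, k}  B7 = {c, d, f, j, k}  B8 = {b, c, h, i, j}
Tree: B1–B2, B2–B3, B3–B4, B4–B5, B2–B6, B3–B7, B4–B8

The largest bag has 5 vertices, giving width 4; this decomposition certifies tw(G) ≤ 4. Conversely, {c, d, g, j, k} is a clique of size 5, and the vertices of any clique must share a bag in every tree decomposition; so some bag has ≥ 5 vertices and tw(G) ≥ 4. Combining the bounds, tw(G) = 4.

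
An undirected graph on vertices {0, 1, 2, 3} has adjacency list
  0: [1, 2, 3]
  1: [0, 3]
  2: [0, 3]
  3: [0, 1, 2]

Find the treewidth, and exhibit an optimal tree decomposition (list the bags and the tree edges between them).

Treewidth 2.
One optimal decomposition is:
Bags: B1 = {0, 2, 3}  B2 = {0, 1, 3}
Tree: B1–B2

The largest bag has 3 vertices, giving width 2; this decomposition certifies tw(G) ≤ 2. Conversely, {0, 1, 3} is a clique of size 3, and the vertices of any clique must share a bag in every tree decomposition; so some bag has ≥ 3 vertices and tw(G) ≥ 2. Combining the bounds, tw(G) = 2.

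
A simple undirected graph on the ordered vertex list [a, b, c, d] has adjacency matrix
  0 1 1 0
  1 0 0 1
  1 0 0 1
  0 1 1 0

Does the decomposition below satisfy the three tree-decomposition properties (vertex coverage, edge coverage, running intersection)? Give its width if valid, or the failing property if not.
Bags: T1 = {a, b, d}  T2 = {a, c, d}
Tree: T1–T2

Vertex coverage: the bags together contain {a, b, c, d}, the full vertex set. Edge coverage: each edge of G has both endpoints in at least one bag. Running intersection: for every vertex, the bags containing it form a connected subtree. All three properties hold, so this is a valid tree decomposition of width max|bag| − 1 = 2, and hence tw(G) ≤ 2.

Yes; width 2.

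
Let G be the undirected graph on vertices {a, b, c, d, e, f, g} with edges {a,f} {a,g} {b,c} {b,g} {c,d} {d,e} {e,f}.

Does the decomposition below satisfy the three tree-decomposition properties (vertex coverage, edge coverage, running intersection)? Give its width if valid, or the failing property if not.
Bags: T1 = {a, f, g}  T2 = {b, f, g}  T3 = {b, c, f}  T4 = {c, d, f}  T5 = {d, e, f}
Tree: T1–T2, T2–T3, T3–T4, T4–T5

Checking the three conditions: (i) the bags cover all of {a, b, c, d, e, f, g}; (ii) for each edge, some bag contains both endpoints; (iii) the bags containing any fixed vertex form a subtree. All hold, so the decomposition is valid with width 3 − 1 = 2.

Yes; width 2.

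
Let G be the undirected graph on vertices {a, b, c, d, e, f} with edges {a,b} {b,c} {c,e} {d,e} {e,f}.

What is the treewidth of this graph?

1

A width-1 tree decomposition is:
Bags: B1 = {b, c}  B2 = {c, e}  B3 = {a, b}  B4 = {e, f}  B5 = {d, e}
Tree: B1–B2, B1–B3, B2–B4, B4–B5
The largest bag has 2 vertices, giving width 1; this decomposition certifies tw(G) ≤ 1. G has an edge, so its treewidth is at least 1. Hence tw(G) = 1 exactly.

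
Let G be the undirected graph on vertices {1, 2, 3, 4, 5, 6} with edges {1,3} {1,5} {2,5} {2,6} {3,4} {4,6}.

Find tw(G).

A width-2 tree decomposition is:
Bags: B1 = {2, 5, 6}  B2 = {1, 5, 6}  B3 = {1, 3, 6}  B4 = {3, 4, 6}
Tree: B1–B2, B2–B3, B3–B4
Each bag holds 3 vertices, so the decomposition has width 2, which upper-bounds the treewidth. For the lower bound, G contains the cycle 6–2–5–1–3–4–6, so G is not a forest; only forests have treewidth ≤ 1, hence tw(G) ≥ 2. Therefore the treewidth is 2.

2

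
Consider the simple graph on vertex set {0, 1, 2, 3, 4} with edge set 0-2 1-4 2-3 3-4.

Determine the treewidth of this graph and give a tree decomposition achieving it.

Treewidth 1.
One optimal decomposition is:
Bags: B1 = {1, 4}  B2 = {3, 4}  B3 = {2, 3}  B4 = {0, 2}
Tree: B1–B2, B2–B3, B3–B4

Every bag has size at most 2, so the width is 2 − 1 = 1 and tw(G) ≤ 1. Any graph with an edge has treewidth ≥ 1, and G has the edge 1–4. The upper and lower bounds meet at 1, so that is the treewidth.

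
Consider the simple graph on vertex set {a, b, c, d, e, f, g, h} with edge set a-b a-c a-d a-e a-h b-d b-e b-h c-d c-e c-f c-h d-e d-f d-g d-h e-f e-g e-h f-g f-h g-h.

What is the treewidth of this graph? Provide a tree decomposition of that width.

Every bag has size at most 5, so the width is 5 − 1 = 4 and tw(G) ≤ 4. Conversely, {a, c, d, e, h} is a clique of size 5, and the vertices of any clique must share a bag in every tree decomposition; so some bag has ≥ 5 vertices and tw(G) ≥ 4. Therefore the treewidth is 4.

Treewidth 4.
One such decomposition:
Bags: B1 = {a, b, d, e, h}  B2 = {a, c, d, e, h}  B3 = {c, d, e, f, h}  B4 = {d, e, f, g, h}
Tree: B1–B2, B2–B3, B3–B4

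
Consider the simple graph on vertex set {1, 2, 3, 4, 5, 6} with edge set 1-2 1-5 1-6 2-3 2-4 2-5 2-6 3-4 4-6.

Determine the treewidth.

A width-2 tree decomposition is:
Bags: B1 = {2, 4, 6}  B2 = {2, 3, 4}  B3 = {1, 2, 6}  B4 = {1, 2, 5}
Tree: B1–B2, B1–B3, B3–B4
The largest bag has 3 vertices, giving width 2; this decomposition certifies tw(G) ≤ 2. For the lower bound, the 3 vertices {1, 2, 5} are pairwise adjacent, and any tree decomposition puts a clique entirely inside one bag — forcing width ≥ 2. Therefore the treewidth is 2.

2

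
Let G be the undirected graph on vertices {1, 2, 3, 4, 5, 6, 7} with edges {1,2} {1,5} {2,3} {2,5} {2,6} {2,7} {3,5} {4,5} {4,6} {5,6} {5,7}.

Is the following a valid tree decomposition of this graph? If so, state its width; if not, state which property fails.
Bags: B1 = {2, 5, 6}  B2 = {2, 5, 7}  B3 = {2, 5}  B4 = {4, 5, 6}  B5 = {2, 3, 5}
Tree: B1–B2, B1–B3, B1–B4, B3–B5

A tree decomposition must satisfy three properties: every vertex lies in some bag; for every edge, both endpoints lie together in some bag; and for every vertex, the bags containing it form a connected subtree. Here vertex 1 appears in no bag, so the decomposition is invalid.

No — vertex 1 appears in no bag.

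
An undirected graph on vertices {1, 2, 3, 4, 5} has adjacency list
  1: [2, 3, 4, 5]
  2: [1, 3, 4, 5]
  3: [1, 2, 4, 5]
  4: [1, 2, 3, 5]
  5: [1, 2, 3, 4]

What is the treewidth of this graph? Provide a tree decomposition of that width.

With just one bag of size 5, the width is 5 − 1 = 4, so tw(G) ≤ 4. For the lower bound, the 5 vertices {1, 2, 3, 4, 5} are pairwise adjacent, and any tree decomposition puts a clique entirely inside one bag — forcing width ≥ 4. Therefore the treewidth is 4.

Treewidth 4.
One optimal decomposition is:
Bags: B1 = {1, 2, 3, 4, 5}
Tree: (single bag)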